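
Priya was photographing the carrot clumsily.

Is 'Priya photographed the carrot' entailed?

no

'was photographing' is progressive; for an accomplishment like 'photograph the carrot', it doesn't entail completion.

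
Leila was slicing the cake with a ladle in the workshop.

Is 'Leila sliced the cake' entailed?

'was slicing' is progressive; for an accomplishment like 'slice the cake', it doesn't entail completion.

no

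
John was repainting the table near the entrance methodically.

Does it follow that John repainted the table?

no

'was repainting' is progressive; for an accomplishment like 'repaint the table', it doesn't entail completion.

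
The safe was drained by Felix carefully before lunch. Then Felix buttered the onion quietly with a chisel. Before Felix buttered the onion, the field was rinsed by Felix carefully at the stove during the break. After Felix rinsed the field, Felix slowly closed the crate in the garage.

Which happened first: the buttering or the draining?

the draining

The connectives place the draining before the buttering.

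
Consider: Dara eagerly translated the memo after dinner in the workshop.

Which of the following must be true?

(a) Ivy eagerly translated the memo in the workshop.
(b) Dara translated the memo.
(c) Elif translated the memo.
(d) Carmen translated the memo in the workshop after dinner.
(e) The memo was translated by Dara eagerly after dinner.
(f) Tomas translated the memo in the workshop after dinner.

(a) Not entailed — the passage has Dara translating the memo, not Ivy.
(b) Entailed — this follows by dropping conjuncts from the translating event's description.
(c) Not entailed — the passage has Dara translating the memo, not Elif.
(d) Not entailed — the passage has Dara translating the memo, not Carmen.
(e) Entailed — every conjunct here is already in the original translating event.
(f) Not entailed — the passage has Dara translating the memo, not Tomas.

(b), (e)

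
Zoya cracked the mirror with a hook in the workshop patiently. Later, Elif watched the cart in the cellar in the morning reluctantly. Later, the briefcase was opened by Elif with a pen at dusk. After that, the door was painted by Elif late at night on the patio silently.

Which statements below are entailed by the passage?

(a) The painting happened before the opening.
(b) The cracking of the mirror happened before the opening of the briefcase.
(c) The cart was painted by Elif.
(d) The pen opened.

(b)

(a) Not entailed — the narrative places the opening before the painting, not after.
(b) Entailed — the narrative places the cracking before the opening.
(c) Not entailed — Elif painted the door, not the cart; the cart belongs to the watching event.
(d) Not entailed — the briefcase is what opened, not the pen.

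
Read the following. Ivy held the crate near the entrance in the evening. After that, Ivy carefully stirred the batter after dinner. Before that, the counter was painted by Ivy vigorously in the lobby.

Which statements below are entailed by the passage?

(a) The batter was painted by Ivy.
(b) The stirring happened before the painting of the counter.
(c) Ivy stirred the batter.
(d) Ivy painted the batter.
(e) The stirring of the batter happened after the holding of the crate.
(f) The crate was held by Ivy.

(a) Not entailed — Ivy painted the counter, not the batter; the batter belongs to the stirring event.
(b) Not entailed — the narrative places the painting before the stirring, not after.
(c) Entailed — every conjunct here is already in the original stirring event.
(d) Not entailed — Ivy painted the counter, not the batter; the batter belongs to the stirring event.
(e) Entailed — the narrative places the holding before the stirring.
(f) Entailed — this follows by dropping conjuncts from the holding event's description.

(c), (e), (f)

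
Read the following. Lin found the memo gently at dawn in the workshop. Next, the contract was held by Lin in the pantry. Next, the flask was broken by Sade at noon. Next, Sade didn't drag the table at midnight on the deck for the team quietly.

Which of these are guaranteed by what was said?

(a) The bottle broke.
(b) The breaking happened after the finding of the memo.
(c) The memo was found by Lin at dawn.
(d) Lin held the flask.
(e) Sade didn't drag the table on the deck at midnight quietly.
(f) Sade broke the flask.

(b), (c), (f)

(a) Not entailed — the flask is what broke, not the bottle.
(b) Entailed — the narrative places the finding before the breaking.
(c) Entailed — this follows by dropping conjuncts from the finding event's description.
(d) Not entailed — Lin held the contract, not the flask; the flask belongs to the breaking event.
(e) Not entailed — dropping 'for the team' under negation is not valid — the original leaves open that Sade dragged the table some other way.
(f) Entailed — dropping 'at noon' leaves a sub-description the original still satisfies.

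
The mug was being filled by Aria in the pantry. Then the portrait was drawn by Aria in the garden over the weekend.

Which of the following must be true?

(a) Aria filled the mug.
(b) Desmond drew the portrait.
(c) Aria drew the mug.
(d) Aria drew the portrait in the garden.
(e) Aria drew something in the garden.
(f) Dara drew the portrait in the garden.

(d), (e)

(a) Not entailed — 'was filling' is progressive on an accomplishment; it does not entail the completed 'filled'.
(b) Not entailed — the passage has Aria drawing the portrait, not Desmond.
(c) Not entailed — Aria drew the portrait, not the mug; the mug belongs to the filling event.
(d) Entailed — the original entails any weakening of itself; this just drops 'over the weekend'.
(e) Entailed — this follows by dropping conjuncts from the drawing event's description.
(f) Not entailed — the passage has Aria drawing the portrait, not Dara.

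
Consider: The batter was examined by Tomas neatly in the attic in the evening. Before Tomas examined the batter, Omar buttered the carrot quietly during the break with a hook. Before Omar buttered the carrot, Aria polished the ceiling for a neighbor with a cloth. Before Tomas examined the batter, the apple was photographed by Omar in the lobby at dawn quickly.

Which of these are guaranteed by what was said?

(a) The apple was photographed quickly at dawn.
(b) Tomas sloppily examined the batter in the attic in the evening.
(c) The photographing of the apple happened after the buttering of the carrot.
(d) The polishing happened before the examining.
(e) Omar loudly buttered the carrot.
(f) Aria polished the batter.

(a) Entailed — dropping 'in the lobby' and generalizing the agent leaves a sub-description the original still satisfies.
(b) Not entailed — 'sloppily' adds a manner not in (and inconsistent with) the original.
(c) Not entailed — the narrative doesn't order the buttering relative to the photographing.
(d) Entailed — the narrative places the polishing before the examining.
(e) Not entailed — 'loudly' adds a manner not in (and inconsistent with) the original.
(f) Not entailed — Aria polished the ceiling, not the batter; the batter belongs to the examining event.

(a), (d)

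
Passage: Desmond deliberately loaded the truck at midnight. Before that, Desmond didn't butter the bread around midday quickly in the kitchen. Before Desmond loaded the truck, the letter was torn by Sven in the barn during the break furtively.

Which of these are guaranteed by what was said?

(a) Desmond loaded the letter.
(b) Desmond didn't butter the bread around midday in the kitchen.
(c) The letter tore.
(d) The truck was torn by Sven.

(c)

(a) Not entailed — Desmond loaded the truck, not the letter; the letter belongs to the tearing event.
(b) Not entailed — dropping 'quickly' under negation is not valid — the original leaves open that Desmond buttered the bread some other way.
(c) Entailed — 'Sven tore the letter' is causative; it entails the inchoative 'the letter tore'.
(d) Not entailed — Sven tore the letter, not the truck; the truck belongs to the loading event.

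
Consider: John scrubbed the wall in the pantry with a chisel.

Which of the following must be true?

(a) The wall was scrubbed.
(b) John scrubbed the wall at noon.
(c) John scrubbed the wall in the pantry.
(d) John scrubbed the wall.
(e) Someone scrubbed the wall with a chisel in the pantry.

(a) Entailed — the original entails any weakening of itself; this just drops 'in the pantry', 'with a chisel' and generalizes the agent.
(b) Not entailed — 'at noon' adds information not in the original event.
(c) Entailed — dropping 'with a chisel' leaves a sub-description the original still satisfies.
(d) Entailed — every conjunct here is already in the original scrubbing event.
(e) Entailed — the original entails any weakening of itself; this just generalizes the agent.

(a), (c), (d), (e)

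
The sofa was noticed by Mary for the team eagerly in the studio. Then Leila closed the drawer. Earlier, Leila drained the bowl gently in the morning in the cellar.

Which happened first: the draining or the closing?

The connectives place the draining before the closing.

the draining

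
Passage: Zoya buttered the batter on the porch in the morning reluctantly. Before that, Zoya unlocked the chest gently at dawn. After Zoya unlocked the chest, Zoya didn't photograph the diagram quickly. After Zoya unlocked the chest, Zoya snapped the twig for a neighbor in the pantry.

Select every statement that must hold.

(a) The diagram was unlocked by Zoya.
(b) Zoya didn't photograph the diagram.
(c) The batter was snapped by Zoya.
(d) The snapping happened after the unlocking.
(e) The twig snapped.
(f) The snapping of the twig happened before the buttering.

(a) Not entailed — Zoya unlocked the chest, not the diagram; the diagram belongs to the photographing event.
(b) Not entailed — dropping 'quickly' under negation is not valid — the original leaves open that Zoya photographed the diagram some other way.
(c) Not entailed — Zoya snapped the twig, not the batter; the batter belongs to the buttering event.
(d) Entailed — the narrative places the unlocking before the snapping.
(e) Entailed — 'Zoya snapped the twig' is causative; it entails the inchoative 'the twig snapped'.
(f) Not entailed — the narrative doesn't order the snapping relative to the buttering.

(d), (e)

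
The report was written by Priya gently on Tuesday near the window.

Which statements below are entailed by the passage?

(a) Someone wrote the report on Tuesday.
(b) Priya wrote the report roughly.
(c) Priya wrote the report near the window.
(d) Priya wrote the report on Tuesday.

(a) Entailed — the original entails any weakening of itself; this just drops 'gently', 'near the window' and generalizes the agent.
(b) Not entailed — 'roughly' adds a manner not in (and inconsistent with) the original.
(c) Entailed — dropping 'on Tuesday', 'gently' leaves a sub-description the original still satisfies.
(d) Entailed — the original entails any weakening of itself; this just drops 'gently', 'near the window'.

(a), (c), (d)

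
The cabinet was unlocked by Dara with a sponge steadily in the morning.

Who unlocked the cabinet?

'Dara' marks the agent of the unlocking event.

Dara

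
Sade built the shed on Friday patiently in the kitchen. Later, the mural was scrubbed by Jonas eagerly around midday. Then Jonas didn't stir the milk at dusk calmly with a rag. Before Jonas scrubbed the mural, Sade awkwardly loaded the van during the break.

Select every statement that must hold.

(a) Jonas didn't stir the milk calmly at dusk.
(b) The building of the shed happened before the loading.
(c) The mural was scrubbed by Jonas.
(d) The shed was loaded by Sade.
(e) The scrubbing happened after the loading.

(c), (e)

(a) Not entailed — dropping 'with a rag' under negation is not valid — the original leaves open that Jonas stirred the milk some other way.
(b) Not entailed — the narrative doesn't order the building relative to the loading.
(c) Entailed — the original entails any weakening of itself; this just drops 'eagerly', 'around midday'.
(d) Not entailed — Sade loaded the van, not the shed; the shed belongs to the building event.
(e) Entailed — the narrative places the loading before the scrubbing.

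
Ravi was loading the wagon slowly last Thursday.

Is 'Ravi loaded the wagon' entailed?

no

'was loading' is progressive; for an accomplishment like 'load the wagon', it doesn't entail completion.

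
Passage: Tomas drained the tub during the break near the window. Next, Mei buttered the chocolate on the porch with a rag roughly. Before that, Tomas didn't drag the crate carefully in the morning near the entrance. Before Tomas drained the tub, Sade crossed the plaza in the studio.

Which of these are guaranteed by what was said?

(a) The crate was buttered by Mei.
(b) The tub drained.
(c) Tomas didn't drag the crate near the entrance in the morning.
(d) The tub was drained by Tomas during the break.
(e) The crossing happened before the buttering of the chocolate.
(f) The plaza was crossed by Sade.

(a) Not entailed — Mei buttered the chocolate, not the crate; the crate belongs to the dragging event.
(b) Entailed — 'Tomas drained the tub' is causative; it entails the inchoative 'the tub drained'.
(c) Not entailed — dropping 'carefully' under negation is not valid — the original leaves open that Tomas dragged the crate some other way.
(d) Entailed — every conjunct here is already in the original draining event.
(e) Entailed — the narrative places the crossing before the buttering.
(f) Entailed — dropping 'in the studio' leaves a sub-description the original still satisfies.

(b), (d), (e), (f)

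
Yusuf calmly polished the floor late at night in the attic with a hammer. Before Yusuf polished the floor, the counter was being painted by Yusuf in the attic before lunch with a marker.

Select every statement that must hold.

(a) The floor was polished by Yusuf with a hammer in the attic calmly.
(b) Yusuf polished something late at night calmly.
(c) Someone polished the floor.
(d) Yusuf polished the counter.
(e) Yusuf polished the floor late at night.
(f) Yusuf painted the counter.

(a) Entailed — dropping 'late at night' leaves a sub-description the original still satisfies.
(b) Entailed — every conjunct here is already in the original polishing event.
(c) Entailed — dropping 'in the attic', 'calmly', 'late at night', 'with a hammer' and generalizing the agent leaves a sub-description the original still satisfies.
(d) Not entailed — Yusuf polished the floor, not the counter; the counter belongs to the painting event.
(e) Entailed — the original entails any weakening of itself; this just drops 'in the attic', 'calmly', 'with a hammer'.
(f) Not entailed — 'was painting' is progressive on an accomplishment; it does not entail the completed 'painted'.

(a), (b), (c), (e)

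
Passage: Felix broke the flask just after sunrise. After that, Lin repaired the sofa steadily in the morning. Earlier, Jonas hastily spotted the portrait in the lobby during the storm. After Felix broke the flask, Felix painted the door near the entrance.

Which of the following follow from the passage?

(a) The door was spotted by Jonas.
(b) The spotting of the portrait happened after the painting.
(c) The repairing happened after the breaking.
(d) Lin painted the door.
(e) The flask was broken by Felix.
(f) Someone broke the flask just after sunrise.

(c), (e), (f)

(a) Not entailed — Jonas spotted the portrait, not the door; the door belongs to the painting event.
(b) Not entailed — the narrative doesn't order the painting relative to the spotting.
(c) Entailed — the narrative places the breaking before the repairing.
(d) Not entailed — the passage has Felix painting the door, not Lin.
(e) Entailed — the original entails any weakening of itself; this just drops 'just after sunrise'.
(f) Entailed — the original entails any weakening of itself; this just generalizes the agent.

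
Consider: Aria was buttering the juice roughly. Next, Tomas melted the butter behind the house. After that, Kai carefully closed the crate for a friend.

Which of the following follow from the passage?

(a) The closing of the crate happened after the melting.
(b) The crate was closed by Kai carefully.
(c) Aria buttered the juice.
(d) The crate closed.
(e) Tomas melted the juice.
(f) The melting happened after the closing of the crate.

(a) Entailed — the narrative places the melting before the closing.
(b) Entailed — this follows by dropping conjuncts from the closing event's description.
(c) Not entailed — 'was buttering' is progressive on an accomplishment; it does not entail the completed 'buttered'.
(d) Entailed — 'Kai closed the crate' is causative; it entails the inchoative 'the crate closed'.
(e) Not entailed — Tomas melted the butter, not the juice; the juice belongs to the buttering event.
(f) Not entailed — the narrative places the melting before the closing, not after.

(a), (b), (d)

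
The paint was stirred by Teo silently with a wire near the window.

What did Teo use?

'with a wire' marks the instrument of the stirring event.

a wire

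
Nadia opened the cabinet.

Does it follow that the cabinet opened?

'Nadia opened the cabinet' is the causative; it entails the inchoative 'the cabinet opened'.

yes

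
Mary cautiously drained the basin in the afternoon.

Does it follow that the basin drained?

'Mary drained the basin' is the causative; it entails the inchoative 'the basin drained'.

yes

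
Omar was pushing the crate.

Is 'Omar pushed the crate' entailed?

'push' is atelic; if Omar was pushing the crate, then Omar pushed the crate (for some time).

yes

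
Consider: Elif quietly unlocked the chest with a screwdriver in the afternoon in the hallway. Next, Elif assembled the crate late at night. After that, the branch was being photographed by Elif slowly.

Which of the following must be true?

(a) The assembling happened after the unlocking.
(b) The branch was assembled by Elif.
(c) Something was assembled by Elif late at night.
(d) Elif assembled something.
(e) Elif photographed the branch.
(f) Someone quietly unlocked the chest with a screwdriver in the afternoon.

(a) Entailed — the narrative places the unlocking before the assembling.
(b) Not entailed — Elif assembled the crate, not the branch; the branch belongs to the photographing event.
(c) Entailed — every conjunct here is already in the original assembling event.
(d) Entailed — this follows by dropping conjuncts from the assembling event's description.
(e) Not entailed — 'was photographing' is progressive on an accomplishment; it does not entail the completed 'photographed'.
(f) Entailed — the original entails any weakening of itself; this just drops 'in the hallway' and generalizes the agent.

(a), (c), (d), (f)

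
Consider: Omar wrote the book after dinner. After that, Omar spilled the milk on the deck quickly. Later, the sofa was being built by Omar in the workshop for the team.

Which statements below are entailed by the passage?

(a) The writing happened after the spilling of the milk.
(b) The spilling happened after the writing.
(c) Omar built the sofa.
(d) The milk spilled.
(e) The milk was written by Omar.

(b), (d)

(a) Not entailed — the narrative places the writing before the spilling, not after.
(b) Entailed — the narrative places the writing before the spilling.
(c) Not entailed — 'was building' is progressive on an accomplishment; it does not entail the completed 'built'.
(d) Entailed — 'Omar spilled the milk' is causative; it entails the inchoative 'the milk spilled'.
(e) Not entailed — Omar wrote the book, not the milk; the milk belongs to the spilling event.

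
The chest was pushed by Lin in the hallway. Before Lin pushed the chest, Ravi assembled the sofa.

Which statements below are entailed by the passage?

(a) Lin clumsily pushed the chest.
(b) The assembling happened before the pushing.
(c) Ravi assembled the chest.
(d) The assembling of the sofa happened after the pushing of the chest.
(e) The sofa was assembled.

(a) Not entailed — 'clumsily' adds information not in the original event.
(b) Entailed — the narrative places the assembling before the pushing.
(c) Not entailed — Ravi assembled the sofa, not the chest; the chest belongs to the pushing event.
(d) Not entailed — the narrative places the assembling before the pushing, not after.
(e) Entailed — every conjunct here is already in the original assembling event.

(b), (e)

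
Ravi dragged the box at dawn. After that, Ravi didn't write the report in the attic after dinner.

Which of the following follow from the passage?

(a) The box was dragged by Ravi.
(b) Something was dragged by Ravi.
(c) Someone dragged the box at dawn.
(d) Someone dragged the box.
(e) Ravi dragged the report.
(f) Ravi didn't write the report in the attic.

(a) Entailed — the original entails any weakening of itself; this just drops 'at dawn'.
(b) Entailed — dropping 'at dawn' and generalizing the patient leaves a sub-description the original still satisfies.
(c) Entailed — the original entails any weakening of itself; this just generalizes the agent.
(d) Entailed — the original entails any weakening of itself; this just drops 'at dawn' and generalizes the agent.
(e) Not entailed — Ravi dragged the box, not the report; the report belongs to the writing event.
(f) Not entailed — dropping 'after dinner' under negation is not valid — the original leaves open that Ravi wrote the report some other way.

(a), (b), (c), (d)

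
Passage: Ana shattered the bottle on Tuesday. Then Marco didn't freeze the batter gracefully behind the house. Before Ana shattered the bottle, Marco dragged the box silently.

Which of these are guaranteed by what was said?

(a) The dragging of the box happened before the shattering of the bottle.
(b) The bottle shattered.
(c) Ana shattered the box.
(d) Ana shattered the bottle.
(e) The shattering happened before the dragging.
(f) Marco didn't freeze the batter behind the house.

(a), (b), (d)

(a) Entailed — the narrative places the dragging before the shattering.
(b) Entailed — 'Ana shattered the bottle' is causative; it entails the inchoative 'the bottle shattered'.
(c) Not entailed — Ana shattered the bottle, not the box; the box belongs to the dragging event.
(d) Entailed — dropping 'on Tuesday' leaves a sub-description the original still satisfies.
(e) Not entailed — the narrative places the dragging before the shattering, not after.
(f) Not entailed — dropping 'gracefully' under negation is not valid — the original leaves open that Marco froze the batter some other way.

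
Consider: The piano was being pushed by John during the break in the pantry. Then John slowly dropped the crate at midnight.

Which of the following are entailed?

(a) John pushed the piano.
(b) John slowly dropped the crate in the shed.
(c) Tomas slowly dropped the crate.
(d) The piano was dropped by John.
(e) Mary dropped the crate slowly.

(a) Entailed — 'push' is an activity; 'was pushing' entails that some pushing happened, so 'pushed' holds.
(b) Not entailed — 'in the shed' adds information not in the original event.
(c) Not entailed — the passage has John dropping the crate, not Tomas.
(d) Not entailed — John dropped the crate, not the piano; the piano belongs to the pushing event.
(e) Not entailed — the passage has John dropping the crate, not Mary.

(a)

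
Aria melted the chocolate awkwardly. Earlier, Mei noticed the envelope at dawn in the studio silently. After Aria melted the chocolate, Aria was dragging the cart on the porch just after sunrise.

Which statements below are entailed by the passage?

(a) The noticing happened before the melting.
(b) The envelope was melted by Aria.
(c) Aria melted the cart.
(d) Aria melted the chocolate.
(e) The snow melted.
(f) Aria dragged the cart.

(a), (d), (f)

(a) Entailed — the narrative places the noticing before the melting.
(b) Not entailed — Aria melted the chocolate, not the envelope; the envelope belongs to the noticing event.
(c) Not entailed — Aria melted the chocolate, not the cart; the cart belongs to the dragging event.
(d) Entailed — the original entails any weakening of itself; this just drops 'awkwardly'.
(e) Not entailed — the chocolate is what melted, not the snow.
(f) Entailed — 'drag' is an activity; 'was dragging' entails that some dragging happened, so 'dragged' holds.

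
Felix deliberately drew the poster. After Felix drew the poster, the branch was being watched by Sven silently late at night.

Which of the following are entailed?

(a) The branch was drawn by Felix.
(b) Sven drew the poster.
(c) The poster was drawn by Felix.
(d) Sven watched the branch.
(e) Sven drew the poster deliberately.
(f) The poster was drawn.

(a) Not entailed — Felix drew the poster, not the branch; the branch belongs to the watching event.
(b) Not entailed — the passage has Felix drawing the poster, not Sven.
(c) Entailed — dropping 'deliberately' leaves a sub-description the original still satisfies.
(d) Entailed — 'watch' is an activity; 'was watching' entails that some watching happened, so 'watched' holds.
(e) Not entailed — the passage has Felix drawing the poster, not Sven.
(f) Entailed — dropping 'deliberately' and generalizing the agent leaves a sub-description the original still satisfies.

(c), (d), (f)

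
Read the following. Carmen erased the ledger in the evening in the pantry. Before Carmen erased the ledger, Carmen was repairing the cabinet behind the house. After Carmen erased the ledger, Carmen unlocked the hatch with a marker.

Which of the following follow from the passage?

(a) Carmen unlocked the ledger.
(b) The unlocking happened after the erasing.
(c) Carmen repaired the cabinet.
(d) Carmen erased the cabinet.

(a) Not entailed — Carmen unlocked the hatch, not the ledger; the ledger belongs to the erasing event.
(b) Entailed — the narrative places the erasing before the unlocking.
(c) Not entailed — 'was repairing' is progressive on an accomplishment; it does not entail the completed 'repaired'.
(d) Not entailed — Carmen erased the ledger, not the cabinet; the cabinet belongs to the repairing event.

(b)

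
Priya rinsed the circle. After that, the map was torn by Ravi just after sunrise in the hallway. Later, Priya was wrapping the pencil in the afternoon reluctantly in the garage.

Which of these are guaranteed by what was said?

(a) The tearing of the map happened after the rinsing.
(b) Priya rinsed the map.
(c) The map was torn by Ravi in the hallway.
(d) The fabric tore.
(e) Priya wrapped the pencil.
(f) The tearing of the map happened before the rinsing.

(a) Entailed — the narrative places the rinsing before the tearing.
(b) Not entailed — Priya rinsed the circle, not the map; the map belongs to the tearing event.
(c) Entailed — this follows by dropping conjuncts from the tearing event's description.
(d) Not entailed — the map is what tore, not the fabric.
(e) Not entailed — 'was wrapping' is progressive on an accomplishment; it does not entail the completed 'wrapped'.
(f) Not entailed — the narrative places the rinsing before the tearing, not after.

(a), (c)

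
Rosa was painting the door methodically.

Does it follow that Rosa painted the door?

no

'was painting' is progressive; for an accomplishment like 'paint the door', it doesn't entail completion.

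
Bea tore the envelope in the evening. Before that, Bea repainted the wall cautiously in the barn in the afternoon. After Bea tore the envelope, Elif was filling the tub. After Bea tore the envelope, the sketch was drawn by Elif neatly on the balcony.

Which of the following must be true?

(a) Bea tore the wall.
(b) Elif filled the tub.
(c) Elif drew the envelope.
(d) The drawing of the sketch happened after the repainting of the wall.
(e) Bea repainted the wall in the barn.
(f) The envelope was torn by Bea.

(d), (e), (f)

(a) Not entailed — Bea tore the envelope, not the wall; the wall belongs to the repainting event.
(b) Not entailed — 'was filling' is progressive on an accomplishment; it does not entail the completed 'filled'.
(c) Not entailed — Elif drew the sketch, not the envelope; the envelope belongs to the tearing event.
(d) Entailed — the narrative places the repainting before the drawing.
(e) Entailed — this follows by dropping conjuncts from the repainting event's description.
(f) Entailed — the original entails any weakening of itself; this just drops 'in the evening'.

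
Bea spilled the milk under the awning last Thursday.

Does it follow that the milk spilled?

'Bea spilled the milk' is the causative; it entails the inchoative 'the milk spilled'.

yes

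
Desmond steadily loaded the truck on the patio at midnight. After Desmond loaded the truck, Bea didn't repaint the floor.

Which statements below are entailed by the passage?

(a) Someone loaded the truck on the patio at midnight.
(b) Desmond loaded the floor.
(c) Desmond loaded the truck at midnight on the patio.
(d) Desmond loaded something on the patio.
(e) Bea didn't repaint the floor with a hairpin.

(a) Entailed — the original entails any weakening of itself; this just drops 'steadily' and generalizes the agent.
(b) Not entailed — Desmond loaded the truck, not the floor; the floor belongs to the repainting event.
(c) Entailed — dropping 'steadily' leaves a sub-description the original still satisfies.
(d) Entailed — this follows by dropping conjuncts from the loading event's description.
(e) Entailed — under negation, adding a further restriction is entailed: if no such repainting event occurred, none occurred with a hairpin either.

(a), (c), (d), (e)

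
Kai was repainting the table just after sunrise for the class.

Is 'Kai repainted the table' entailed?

'was repainting' is progressive; for an accomplishment like 'repaint the table', it doesn't entail completion.

no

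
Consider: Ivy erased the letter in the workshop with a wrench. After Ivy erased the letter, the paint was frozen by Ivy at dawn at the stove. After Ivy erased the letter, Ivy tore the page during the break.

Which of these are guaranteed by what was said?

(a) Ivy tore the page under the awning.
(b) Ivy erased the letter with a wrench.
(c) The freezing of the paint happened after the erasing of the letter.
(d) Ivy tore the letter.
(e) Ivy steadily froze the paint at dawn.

(a) Not entailed — 'under the awning' adds information not in the original event.
(b) Entailed — every conjunct here is already in the original erasing event.
(c) Entailed — the narrative places the erasing before the freezing.
(d) Not entailed — Ivy tore the page, not the letter; the letter belongs to the erasing event.
(e) Not entailed — 'steadily' adds information not in the original event.

(b), (c)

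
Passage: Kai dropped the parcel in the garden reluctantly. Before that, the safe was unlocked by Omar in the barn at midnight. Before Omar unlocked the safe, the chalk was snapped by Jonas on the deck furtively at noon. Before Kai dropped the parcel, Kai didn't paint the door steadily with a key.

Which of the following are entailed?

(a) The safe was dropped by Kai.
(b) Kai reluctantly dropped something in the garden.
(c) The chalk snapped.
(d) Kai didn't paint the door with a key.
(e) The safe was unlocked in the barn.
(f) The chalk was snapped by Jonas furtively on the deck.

(b), (c), (e), (f)

(a) Not entailed — Kai dropped the parcel, not the safe; the safe belongs to the unlocking event.
(b) Entailed — every conjunct here is already in the original dropping event.
(c) Entailed — 'Jonas snapped the chalk' is causative; it entails the inchoative 'the chalk snapped'.
(d) Not entailed — dropping 'steadily' under negation is not valid — the original leaves open that Kai painted the door some other way.
(e) Entailed — dropping 'at midnight' and generalizing the agent leaves a sub-description the original still satisfies.
(f) Entailed — every conjunct here is already in the original snapping event.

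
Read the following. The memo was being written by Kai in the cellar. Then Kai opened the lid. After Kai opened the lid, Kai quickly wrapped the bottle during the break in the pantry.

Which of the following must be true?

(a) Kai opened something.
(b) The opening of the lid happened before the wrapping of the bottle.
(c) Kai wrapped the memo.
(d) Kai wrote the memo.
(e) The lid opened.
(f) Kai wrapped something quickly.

(a), (b), (e), (f)

(a) Entailed — this follows by dropping conjuncts from the opening event's description.
(b) Entailed — the narrative places the opening before the wrapping.
(c) Not entailed — Kai wrapped the bottle, not the memo; the memo belongs to the writing event.
(d) Not entailed — 'was writing' is progressive on an accomplishment; it does not entail the completed 'wrote'.
(e) Entailed — 'Kai opened the lid' is causative; it entails the inchoative 'the lid opened'.
(f) Entailed — dropping 'in the pantry', 'during the break' and generalizing the patient leaves a sub-description the original still satisfies.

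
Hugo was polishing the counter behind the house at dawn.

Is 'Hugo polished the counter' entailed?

'polish' is atelic; if Hugo was polishing the counter, then Hugo polished the counter (for some time).

yes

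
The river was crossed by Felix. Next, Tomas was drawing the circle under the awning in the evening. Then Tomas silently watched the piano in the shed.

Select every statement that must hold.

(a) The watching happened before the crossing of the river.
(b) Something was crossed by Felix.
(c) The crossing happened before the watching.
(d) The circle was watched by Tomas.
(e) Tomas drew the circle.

(b), (c)

(a) Not entailed — the narrative places the crossing before the watching, not after.
(b) Entailed — generalizing the patient leaves a sub-description the original still satisfies.
(c) Entailed — the narrative places the crossing before the watching.
(d) Not entailed — Tomas watched the piano, not the circle; the circle belongs to the drawing event.
(e) Not entailed — 'was drawing' is progressive on an accomplishment; it does not entail the completed 'drew'.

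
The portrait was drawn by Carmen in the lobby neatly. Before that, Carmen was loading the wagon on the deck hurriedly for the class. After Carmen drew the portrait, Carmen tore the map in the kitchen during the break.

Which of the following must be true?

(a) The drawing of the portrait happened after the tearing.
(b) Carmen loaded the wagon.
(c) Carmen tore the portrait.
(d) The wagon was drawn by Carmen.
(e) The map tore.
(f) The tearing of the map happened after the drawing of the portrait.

(e), (f)

(a) Not entailed — the narrative places the drawing before the tearing, not after.
(b) Not entailed — 'was loading' is progressive on an accomplishment; it does not entail the completed 'loaded'.
(c) Not entailed — Carmen tore the map, not the portrait; the portrait belongs to the drawing event.
(d) Not entailed — Carmen drew the portrait, not the wagon; the wagon belongs to the loading event.
(e) Entailed — 'Carmen tore the map' is causative; it entails the inchoative 'the map tore'.
(f) Entailed — the narrative places the drawing before the tearing.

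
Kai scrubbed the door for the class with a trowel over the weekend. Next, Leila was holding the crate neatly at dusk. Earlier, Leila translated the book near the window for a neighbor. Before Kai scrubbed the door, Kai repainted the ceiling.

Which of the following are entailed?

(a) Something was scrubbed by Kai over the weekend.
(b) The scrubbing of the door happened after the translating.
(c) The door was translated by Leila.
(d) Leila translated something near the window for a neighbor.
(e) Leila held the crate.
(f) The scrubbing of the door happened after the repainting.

(a), (d), (e), (f)

(a) Entailed — every conjunct here is already in the original scrubbing event.
(b) Not entailed — the narrative doesn't order the translating relative to the scrubbing.
(c) Not entailed — Leila translated the book, not the door; the door belongs to the scrubbing event.
(d) Entailed — the original entails any weakening of itself; this just generalizes the patient.
(e) Entailed — 'hold' is an activity; 'was holding' entails that some holding happened, so 'held' holds.
(f) Entailed — the narrative places the repainting before the scrubbing.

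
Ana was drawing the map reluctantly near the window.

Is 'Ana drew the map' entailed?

no

'was drawing' is progressive; for an accomplishment like 'draw the map', it doesn't entail completion.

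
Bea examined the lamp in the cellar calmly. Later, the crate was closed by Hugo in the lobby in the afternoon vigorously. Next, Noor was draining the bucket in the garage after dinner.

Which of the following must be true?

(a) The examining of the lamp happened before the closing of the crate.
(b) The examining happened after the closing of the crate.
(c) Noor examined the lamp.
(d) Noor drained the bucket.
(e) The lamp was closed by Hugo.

(a) Entailed — the narrative places the examining before the closing.
(b) Not entailed — the narrative places the examining before the closing, not after.
(c) Not entailed — the passage has Bea examining the lamp, not Noor.
(d) Not entailed — 'was draining' is progressive on an accomplishment; it does not entail the completed 'drained'.
(e) Not entailed — Hugo closed the crate, not the lamp; the lamp belongs to the examining event.

(a)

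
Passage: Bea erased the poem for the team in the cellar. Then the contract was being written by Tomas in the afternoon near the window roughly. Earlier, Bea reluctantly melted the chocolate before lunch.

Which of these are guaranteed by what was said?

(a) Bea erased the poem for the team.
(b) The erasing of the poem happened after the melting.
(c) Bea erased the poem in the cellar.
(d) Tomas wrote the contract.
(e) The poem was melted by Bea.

(a) Entailed — dropping 'in the cellar' leaves a sub-description the original still satisfies.
(b) Not entailed — the narrative doesn't order the melting relative to the erasing.
(c) Entailed — the original entails any weakening of itself; this just drops 'for the team'.
(d) Not entailed — 'was writing' is progressive on an accomplishment; it does not entail the completed 'wrote'.
(e) Not entailed — Bea melted the chocolate, not the poem; the poem belongs to the erasing event.

(a), (c)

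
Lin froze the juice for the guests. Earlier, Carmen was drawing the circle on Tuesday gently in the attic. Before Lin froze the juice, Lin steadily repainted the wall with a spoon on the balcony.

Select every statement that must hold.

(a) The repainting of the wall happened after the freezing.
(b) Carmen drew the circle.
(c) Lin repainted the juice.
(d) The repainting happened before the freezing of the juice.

(d)

(a) Not entailed — the narrative places the repainting before the freezing, not after.
(b) Not entailed — 'was drawing' is progressive on an accomplishment; it does not entail the completed 'drew'.
(c) Not entailed — Lin repainted the wall, not the juice; the juice belongs to the freezing event.
(d) Entailed — the narrative places the repainting before the freezing.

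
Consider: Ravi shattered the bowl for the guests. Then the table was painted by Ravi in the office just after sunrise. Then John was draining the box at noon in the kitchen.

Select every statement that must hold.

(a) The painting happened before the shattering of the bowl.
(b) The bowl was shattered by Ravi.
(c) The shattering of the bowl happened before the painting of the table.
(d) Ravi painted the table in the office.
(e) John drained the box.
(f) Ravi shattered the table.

(a) Not entailed — the narrative places the shattering before the painting, not after.
(b) Entailed — every conjunct here is already in the original shattering event.
(c) Entailed — the narrative places the shattering before the painting.
(d) Entailed — dropping 'just after sunrise' leaves a sub-description the original still satisfies.
(e) Not entailed — 'was draining' is progressive on an accomplishment; it does not entail the completed 'drained'.
(f) Not entailed — Ravi shattered the bowl, not the table; the table belongs to the painting event.

(b), (c), (d)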